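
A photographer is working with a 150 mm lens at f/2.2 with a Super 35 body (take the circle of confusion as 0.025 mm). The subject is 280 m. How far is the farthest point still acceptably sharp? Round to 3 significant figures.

Hyperfocal distance H = f²/(N·c) + f = 150²/(2.2 × 0.025) + 150 = 22500/0.055 + 150 ≈ 409240.9 mm ≈ 409.2 m.
Far limit Df = s·(H − f)/(H − s) = 280000 × (409240.9 − 150) / (409240.9 − 280000) = 280000 × 409090.9 / 129240.9 ≈ 886294 mm ≈ 886 m.

886 m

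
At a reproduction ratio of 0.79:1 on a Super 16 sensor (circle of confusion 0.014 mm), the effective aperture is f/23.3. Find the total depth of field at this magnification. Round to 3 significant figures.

1.05 mm

At magnification m, DoF ≈ 2·N_eff·c/m² = 2 × 23.3 × 0.014 / 0.79² = 0.6524 / 0.6241 ≈ 1.05 mm.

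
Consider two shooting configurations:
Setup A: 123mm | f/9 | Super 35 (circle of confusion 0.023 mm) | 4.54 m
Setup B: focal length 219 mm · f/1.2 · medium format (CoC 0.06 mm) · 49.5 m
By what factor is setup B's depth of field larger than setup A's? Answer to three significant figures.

Setup A: H = 123²/(9×0.023) + 123 ≈ 73210.0 mm; DoF = Df − Dn = 4832.02 − 4281.26 ≈ 550.76 mm.
Setup B: H = 219²/(1.2×0.06) + 219 ≈ 666344.0 mm; DoF = Df − Dn = 53454.7 − 46090.2 ≈ 7364.5 mm.
Ratio = 7364.5 / 550.76 ≈ 13.4.

13.4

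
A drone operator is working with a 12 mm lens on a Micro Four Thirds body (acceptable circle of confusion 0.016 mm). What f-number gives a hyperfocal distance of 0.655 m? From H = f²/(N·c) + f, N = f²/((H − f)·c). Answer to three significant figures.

f/14

Rearrange H = f²/(N·c) + f for N: N = f² / ((H − f)·c).
N = 12² / ((655 − 12) × 0.016) = 144 / 10.29 ≈ 14.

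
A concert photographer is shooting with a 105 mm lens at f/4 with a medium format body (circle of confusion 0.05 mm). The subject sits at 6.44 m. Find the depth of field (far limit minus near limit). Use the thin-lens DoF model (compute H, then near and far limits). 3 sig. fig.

Hyperfocal distance H = f²/(N·c) + f = 105²/(4 × 0.05) + 105 = 11025/0.2 + 105 ≈ 55230.0 mm ≈ 55.23 m.
Near limit Dn = s·(H − f)/(H + s − 2f) = 6440 × (55230.0 − 105) / (55230.0 + 6440 − 2 × 105) = 6440 × 55125.0 / 61460.0 ≈ 5776.2 mm.
Far limit Df = s·(H − f)/(H − s) = 6440 × (55230.0 − 105) / (55230.0 − 6440) = 6440 × 55125.0 / 48790.0 ≈ 7276.2 mm.
Depth of field = Df − Dn = 7276.2 − 5776.2 ≈ 1500.0 mm ≈ 1.50 m.

1.50 m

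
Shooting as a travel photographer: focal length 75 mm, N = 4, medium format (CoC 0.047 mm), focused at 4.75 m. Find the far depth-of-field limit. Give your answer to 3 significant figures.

5.63 m

Hyperfocal distance H = f²/(N·c) + f = 75²/(4 × 0.047) + 75 = 5625/0.188 + 75 ≈ 29995.2 mm ≈ 30.00 m.
Far limit Df = s·(H − f)/(H − s) = 4750 × (29995.2 − 75) / (29995.2 − 4750) = 4750 × 29920.2 / 25245.2 ≈ 5629.6 mm ≈ 5.63 m.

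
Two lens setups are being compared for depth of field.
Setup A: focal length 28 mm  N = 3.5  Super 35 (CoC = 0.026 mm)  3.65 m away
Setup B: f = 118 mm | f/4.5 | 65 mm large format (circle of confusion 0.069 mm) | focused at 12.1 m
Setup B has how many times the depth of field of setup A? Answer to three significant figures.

Setup A: H = 28²/(3.5×0.026) + 28 ≈ 8643.4 mm; DoF = Df − Dn = 6297.6 − 2569.7 ≈ 3727.9 mm.
Setup B: H = 118²/(4.5×0.069) + 118 ≈ 44961.8 mm; DoF = Df − Dn = 16511.9 − 9548.7 ≈ 6963.2 mm.
Ratio = 6963.2 / 3727.9 ≈ 1.87.

1.87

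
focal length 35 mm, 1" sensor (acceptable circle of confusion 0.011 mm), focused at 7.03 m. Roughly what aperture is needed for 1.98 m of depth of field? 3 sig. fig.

f/2.20

Write h = H − f = f²/(N·c). The thin-lens limits are Dn = s·h/(h + (s−f)) and Df = s·h/(h − (s−f)), so DoF = Df − Dn = 2·s·(s−f)·h / (h² − (s−f)²).
That is a quadratic in h: DoF·h² − 2·s·(s−f)·h − DoF·(s−f)² = 0 ⇒ h = (s−f)·(s + √(s² + DoF²)) / DoF = 6995 × (7030 + √(7030² + 1980²)) / 1980 = 6995 × (7030 + 7303.51) / 1980 ≈ 50638 mm.
Then N = f²/(c·h) = 35² / (0.011 × 50638) = 1225 / 557.02 ≈ 2.20.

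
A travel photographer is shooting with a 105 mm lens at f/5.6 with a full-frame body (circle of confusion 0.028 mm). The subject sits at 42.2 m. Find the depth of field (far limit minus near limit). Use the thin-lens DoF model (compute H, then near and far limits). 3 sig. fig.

Hyperfocal distance H = f²/(N·c) + f = 105²/(5.6 × 0.028) + 105 = 11025/0.1568 + 105 ≈ 70417.5 mm ≈ 70.42 m.
Near limit Dn = s·(H − f)/(H + s − 2f) = 42200 × (70417.5 − 105) / (70417.5 + 42200 − 2 × 105) = 42200 × 70312.5 / 112407.5 ≈ 26397 mm.
Far limit Df = s·(H − f)/(H − s) = 42200 × (70417.5 − 105) / (70417.5 − 42200) = 42200 × 70312.5 / 28217.5 ≈ 105154 mm.
Depth of field = Df − Dn = 105154 − 26397 ≈ 78757 mm ≈ 78.8 m.

78.8 m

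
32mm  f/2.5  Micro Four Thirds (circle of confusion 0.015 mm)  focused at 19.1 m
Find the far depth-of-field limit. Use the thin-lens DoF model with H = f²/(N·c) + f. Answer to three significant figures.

63.3 m

Hyperfocal distance H = f²/(N·c) + f = 32²/(2.5 × 0.015) + 32 = 1024/0.0375 + 32 ≈ 27338.7 mm ≈ 27.34 m.
Far limit Df = s·(H − f)/(H − s) = 19100 × (27338.7 − 32) / (27338.7 − 19100) = 19100 × 27306.7 / 8238.7 ≈ 63306 mm ≈ 63.3 m.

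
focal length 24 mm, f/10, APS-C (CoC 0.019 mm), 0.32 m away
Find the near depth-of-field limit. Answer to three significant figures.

Hyperfocal distance H = f²/(N·c) + f = 24²/(10 × 0.019) + 24 = 576/0.19 + 24 ≈ 3055.6 mm ≈ 3.056 m.
Near limit Dn = s·(H − f)/(H + s − 2f) = 320 × (3055.6 − 24) / (3055.6 + 320 − 2 × 24) = 320 × 3031.6 / 3327.6 ≈ 291.53 mm.

292 mm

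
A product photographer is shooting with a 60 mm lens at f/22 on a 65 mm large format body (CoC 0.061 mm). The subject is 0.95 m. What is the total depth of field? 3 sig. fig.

Hyperfocal distance H = f²/(N·c) + f = 60²/(22 × 0.061) + 60 = 3600/1.342 + 60 ≈ 2742.6 mm ≈ 2.743 m.
Near limit Dn = s·(H − f)/(H + s − 2f) = 950 × (2742.6 − 60) / (2742.6 + 950 − 2 × 60) = 950 × 2682.6 / 3572.6 ≈ 713.34 mm.
Far limit Df = s·(H − f)/(H − s) = 950 × (2742.6 − 60) / (2742.6 − 950) = 950 × 2682.6 / 1792.6 ≈ 1421.67 mm.
Depth of field = Df − Dn = 1421.67 − 713.34 ≈ 708.33 mm ≈ 0.708 m.

0.708 m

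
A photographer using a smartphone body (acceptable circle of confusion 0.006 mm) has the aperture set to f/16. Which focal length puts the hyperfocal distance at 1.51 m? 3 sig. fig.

From H = f²/(N·c) + f, with f ≪ H: f ≈ √(H·N·c) = √(1510 × 16 × 0.006) = √144.96 ≈ 12.04 mm.
The +f correction barely moves this — solving exactly, f² + N·c·f − N·c·H = 0 ⇒ f = (−N·c + √((N·c)² + 4·N·c·H))/2 = (−0.096 + √579.85)/2 ≈ 11.992 mm, so f ≈ 12.0 mm.

12.0 mm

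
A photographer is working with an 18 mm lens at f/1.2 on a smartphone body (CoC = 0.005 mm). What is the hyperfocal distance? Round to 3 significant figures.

54.0 m

Hyperfocal distance H = f²/(N·c) + f = 18²/(1.2 × 0.005) + 18 = 324/0.006 + 18 ≈ 54018.0 mm ≈ 54.0 m.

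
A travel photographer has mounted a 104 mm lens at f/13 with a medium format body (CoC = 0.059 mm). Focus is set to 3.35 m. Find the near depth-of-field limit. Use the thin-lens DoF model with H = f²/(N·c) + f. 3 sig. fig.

2.72 m

Hyperfocal distance H = f²/(N·c) + f = 104²/(13 × 0.059) + 104 = 10816/0.767 + 104 ≈ 14205.7 mm ≈ 14.21 m.
Near limit Dn = s·(H − f)/(H + s − 2f) = 3350 × (14205.7 − 104) / (14205.7 + 3350 − 2 × 104) = 3350 × 14101.7 / 17347.7 ≈ 2723.2 mm ≈ 2.72 m.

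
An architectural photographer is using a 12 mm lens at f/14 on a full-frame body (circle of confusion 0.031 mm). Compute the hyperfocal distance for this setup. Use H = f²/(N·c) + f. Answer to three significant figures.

344 mm

Hyperfocal distance H = f²/(N·c) + f = 12²/(14 × 0.031) + 12 = 144/0.434 + 12 ≈ 343.8 mm ≈ 0.344 m.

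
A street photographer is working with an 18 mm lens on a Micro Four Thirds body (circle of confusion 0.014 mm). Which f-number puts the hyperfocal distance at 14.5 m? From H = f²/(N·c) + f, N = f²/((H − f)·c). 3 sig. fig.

f/1.60

Rearrange H = f²/(N·c) + f for N: N = f² / ((H − f)·c).
N = 18² / ((14500 − 18) × 0.014) = 324 / 202.7 ≈ 1.60.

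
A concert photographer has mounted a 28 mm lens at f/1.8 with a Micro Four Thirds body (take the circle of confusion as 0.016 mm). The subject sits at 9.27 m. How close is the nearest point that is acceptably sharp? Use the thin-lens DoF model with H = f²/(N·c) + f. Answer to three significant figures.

6.92 m

Hyperfocal distance H = f²/(N·c) + f = 28²/(1.8 × 0.016) + 28 = 784/0.0288 + 28 ≈ 27250.2 mm ≈ 27.25 m.
Near limit Dn = s·(H − f)/(H + s − 2f) = 9270 × (27250.2 − 28) / (27250.2 + 9270 − 2 × 28) = 9270 × 27222.2 / 36464.2 ≈ 6920.5 mm ≈ 6.92 m.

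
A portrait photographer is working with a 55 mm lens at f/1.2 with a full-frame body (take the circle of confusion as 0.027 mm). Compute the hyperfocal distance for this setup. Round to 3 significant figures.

Hyperfocal distance H = f²/(N·c) + f = 55²/(1.2 × 0.027) + 55 = 3025/0.0324 + 55 ≈ 93419.2 mm ≈ 93.4 m.

93.4 m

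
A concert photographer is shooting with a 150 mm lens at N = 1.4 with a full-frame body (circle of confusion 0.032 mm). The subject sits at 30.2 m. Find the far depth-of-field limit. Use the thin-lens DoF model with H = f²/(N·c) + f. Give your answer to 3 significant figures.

32.1 m

Hyperfocal distance H = f²/(N·c) + f = 150²/(1.4 × 0.032) + 150 = 22500/0.0448 + 150 ≈ 502382.1 mm ≈ 502.4 m.
Far limit Df = s·(H − f)/(H − s) = 30200 × (502382.1 − 150) / (502382.1 − 30200) = 30200 × 502232.1 / 472182.1 ≈ 32122 mm ≈ 32.1 m.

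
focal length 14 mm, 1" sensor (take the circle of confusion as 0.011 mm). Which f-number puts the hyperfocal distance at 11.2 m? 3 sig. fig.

Rearrange H = f²/(N·c) + f for N: N = f² / ((H − f)·c).
N = 14² / ((11200 − 14) × 0.011) = 196 / 123.0 ≈ 1.59.

f/1.59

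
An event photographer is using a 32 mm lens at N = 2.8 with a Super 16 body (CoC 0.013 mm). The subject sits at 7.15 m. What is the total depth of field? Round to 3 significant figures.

Hyperfocal distance H = f²/(N·c) + f = 32²/(2.8 × 0.013) + 32 = 1024/0.0364 + 32 ≈ 28163.9 mm ≈ 28.16 m.
Near limit Dn = s·(H − f)/(H + s − 2f) = 7150 × (28163.9 − 32) / (28163.9 + 7150 − 2 × 32) = 7150 × 28131.9 / 35249.9 ≈ 5706.2 mm.
Far limit Df = s·(H − f)/(H − s) = 7150 × (28163.9 − 32) / (28163.9 − 7150) = 7150 × 28131.9 / 21013.9 ≈ 9571.9 mm.
Depth of field = Df − Dn = 9571.9 − 5706.2 ≈ 3865.7 mm ≈ 3.87 m.

3.87 m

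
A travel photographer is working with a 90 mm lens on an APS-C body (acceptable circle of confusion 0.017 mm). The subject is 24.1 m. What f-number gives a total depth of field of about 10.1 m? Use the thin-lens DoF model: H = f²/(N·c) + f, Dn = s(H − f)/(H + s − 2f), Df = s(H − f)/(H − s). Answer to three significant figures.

Write h = H − f = f²/(N·c). The thin-lens limits are Dn = s·h/(h + (s−f)) and Df = s·h/(h − (s−f)), so DoF = Df − Dn = 2·s·(s−f)·h / (h² − (s−f)²).
That is a quadratic in h: DoF·h² − 2·s·(s−f)·h − DoF·(s−f)² = 0 ⇒ h = (s−f)·(s + √(s² + DoF²)) / DoF = 24010 × (24100 + √(24100² + 10100²)) / 10100 = 24010 × (24100 + 26130.8) / 10100 ≈ 119410 mm.
Then N = f²/(c·h) = 90² / (0.017 × 119410) = 8100 / 2030.0 ≈ 3.99.

f/3.99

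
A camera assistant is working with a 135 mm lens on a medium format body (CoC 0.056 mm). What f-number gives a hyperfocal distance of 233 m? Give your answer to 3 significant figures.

f/1.40

Rearrange H = f²/(N·c) + f for N: N = f² / ((H − f)·c).
N = 135² / ((233000 − 135) × 0.056) = 18225 / 13040 ≈ 1.40.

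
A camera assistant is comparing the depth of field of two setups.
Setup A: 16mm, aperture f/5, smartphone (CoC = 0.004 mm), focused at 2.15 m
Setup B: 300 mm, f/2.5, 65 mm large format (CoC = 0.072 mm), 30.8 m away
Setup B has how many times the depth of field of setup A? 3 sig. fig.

Setup A: H = 16²/(5×0.004) + 16 ≈ 12816.0 mm; DoF = Df − Dn = 2580.16 − 1842.77 ≈ 737.39 mm.
Setup B: H = 300²/(2.5×0.072) + 300 ≈ 500300.0 mm; DoF = Df − Dn = 32800.9 − 29029.2 ≈ 3771.7 mm.
Ratio = 3771.7 / 737.39 ≈ 5.11.

5.11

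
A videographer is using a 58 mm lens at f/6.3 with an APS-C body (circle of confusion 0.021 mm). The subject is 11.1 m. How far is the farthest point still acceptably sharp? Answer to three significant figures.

Hyperfocal distance H = f²/(N·c) + f = 58²/(6.3 × 0.021) + 58 = 3364/0.1323 + 58 ≈ 25485.1 mm ≈ 25.49 m.
Far limit Df = s·(H − f)/(H − s) = 11100 × (25485.1 − 58) / (25485.1 − 11100) = 11100 × 25427.1 / 14385.1 ≈ 19620 mm ≈ 19.6 m.

19.6 m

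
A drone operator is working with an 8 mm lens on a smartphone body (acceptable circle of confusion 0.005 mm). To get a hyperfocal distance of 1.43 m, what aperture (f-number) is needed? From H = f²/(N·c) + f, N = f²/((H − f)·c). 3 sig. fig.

Rearrange H = f²/(N·c) + f for N: N = f² / ((H − f)·c).
N = 8² / ((1430 − 8) × 0.005) = 64 / 7.110 ≈ 9.

f/9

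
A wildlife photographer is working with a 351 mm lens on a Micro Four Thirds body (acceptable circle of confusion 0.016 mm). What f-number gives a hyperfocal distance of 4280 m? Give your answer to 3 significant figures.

Rearrange H = f²/(N·c) + f for N: N = f² / ((H − f)·c).
N = 351² / ((4280000 − 351) × 0.016) = 123201 / 68474 ≈ 1.80.

f/1.80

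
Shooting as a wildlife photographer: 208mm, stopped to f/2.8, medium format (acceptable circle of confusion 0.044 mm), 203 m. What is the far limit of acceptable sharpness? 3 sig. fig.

Hyperfocal distance H = f²/(N·c) + f = 208²/(2.8 × 0.044) + 208 = 43264/0.1232 + 208 ≈ 351376.8 mm ≈ 351.4 m.
Far limit Df = s·(H − f)/(H − s) = 203000 × (351376.8 − 208) / (351376.8 − 203000) = 203000 × 351168.8 / 148376.8 ≈ 480447 mm ≈ 480 m.

480 m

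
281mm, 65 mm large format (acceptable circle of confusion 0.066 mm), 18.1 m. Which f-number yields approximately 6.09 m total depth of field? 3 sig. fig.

Write h = H − f = f²/(N·c). The thin-lens limits are Dn = s·h/(h + (s−f)) and Df = s·h/(h − (s−f)), so DoF = Df − Dn = 2·s·(s−f)·h / (h² − (s−f)²).
That is a quadratic in h: DoF·h² − 2·s·(s−f)·h − DoF·(s−f)² = 0 ⇒ h = (s−f)·(s + √(s² + DoF²)) / DoF = 17819 × (18100 + √(18100² + 6090²)) / 6090 = 17819 × (18100 + 19097.1) / 6090 ≈ 108837 mm.
Then N = f²/(c·h) = 281² / (0.066 × 108837) = 78961 / 7183.2 ≈ 11.

f/11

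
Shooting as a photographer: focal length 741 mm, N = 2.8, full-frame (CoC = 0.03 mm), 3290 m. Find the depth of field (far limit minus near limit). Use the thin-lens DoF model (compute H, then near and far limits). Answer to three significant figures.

Hyperfocal distance H = f²/(N·c) + f = 741²/(2.8 × 0.03) + 741 = 549081/0.084 + 741 ≈ 6537419.6 mm ≈ 6537 m.
Near limit Dn = s·(H − f)/(H + s − 2f) = 3290000 × (6537419.6 − 741) / (6537419.6 + 3290000 − 2 × 741) = 3290000 × 6536678.6 / 9825937.6 ≈ 2188664 mm.
Far limit Df = s·(H − f)/(H − s) = 3290000 × (6537419.6 − 741) / (6537419.6 − 3290000) = 3290000 × 6536678.6 / 3247419.6 ≈ 6622388 mm.
Depth of field = Df − Dn = 6622388 − 2188664 ≈ 4433724 mm ≈ 4430 m.

4430 m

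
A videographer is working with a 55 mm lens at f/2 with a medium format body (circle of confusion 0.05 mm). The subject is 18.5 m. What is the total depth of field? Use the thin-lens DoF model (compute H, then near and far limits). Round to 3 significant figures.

35.9 m

Hyperfocal distance H = f²/(N·c) + f = 55²/(2 × 0.05) + 55 = 3025/0.1 + 55 ≈ 30305.0 mm ≈ 30.30 m.
Near limit Dn = s·(H − f)/(H + s − 2f) = 18500 × (30305.0 − 55) / (30305.0 + 18500 − 2 × 55) = 18500 × 30250.0 / 48695.0 ≈ 11492 mm.
Far limit Df = s·(H − f)/(H − s) = 18500 × (30305.0 − 55) / (30305.0 − 18500) = 18500 × 30250.0 / 11805.0 ≈ 47406 mm.
Depth of field = Df − Dn = 47406 − 11492 ≈ 35914 mm ≈ 35.9 m.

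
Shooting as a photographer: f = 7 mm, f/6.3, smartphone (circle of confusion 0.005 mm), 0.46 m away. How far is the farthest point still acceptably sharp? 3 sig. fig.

Hyperfocal distance H = f²/(N·c) + f = 7²/(6.3 × 0.005) + 7 = 49/0.0315 + 7 ≈ 1562.6 mm ≈ 1.563 m.
Far limit Df = s·(H − f)/(H − s) = 460 × (1562.6 − 7) / (1562.6 − 460) = 460 × 1555.6 / 1102.6 ≈ 649.00 mm ≈ 0.649 m.

0.649 m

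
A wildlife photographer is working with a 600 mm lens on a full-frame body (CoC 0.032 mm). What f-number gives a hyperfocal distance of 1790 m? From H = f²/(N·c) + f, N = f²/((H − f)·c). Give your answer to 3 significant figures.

f/6.29

Rearrange H = f²/(N·c) + f for N: N = f² / ((H − f)·c).
N = 600² / ((1790000 − 600) × 0.032) = 360000 / 57261 ≈ 6.29.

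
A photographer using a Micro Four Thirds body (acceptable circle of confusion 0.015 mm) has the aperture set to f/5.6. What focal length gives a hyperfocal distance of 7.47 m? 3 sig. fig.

25.0 mm

From H = f²/(N·c) + f, with f ≪ H: f ≈ √(H·N·c) = √(7470 × 5.6 × 0.015) = √627.48 ≈ 25.05 mm.
Exact: f² + N·c·f − N·c·H = 0 ⇒ f = (−N·c + √((N·c)² + 4·N·c·H))/2 = (−0.084 + √2509.9)/2 ≈ 25.008 mm ≈ 25.0 mm.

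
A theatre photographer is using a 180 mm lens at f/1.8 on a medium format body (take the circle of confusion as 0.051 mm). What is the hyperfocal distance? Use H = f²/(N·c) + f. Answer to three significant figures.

Hyperfocal distance H = f²/(N·c) + f = 180²/(1.8 × 0.051) + 180 = 32400/0.0918 + 180 ≈ 353121.2 mm ≈ 353 m.

353 m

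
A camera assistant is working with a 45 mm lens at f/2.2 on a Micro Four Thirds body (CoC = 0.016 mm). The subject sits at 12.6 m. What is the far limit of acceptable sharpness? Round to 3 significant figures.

Hyperfocal distance H = f²/(N·c) + f = 45²/(2.2 × 0.016) + 45 = 2025/0.0352 + 45 ≈ 57573.4 mm ≈ 57.57 m.
Far limit Df = s·(H − f)/(H − s) = 12600 × (57573.4 − 45) / (57573.4 − 12600) = 12600 × 57528.4 / 44973.4 ≈ 16117 mm ≈ 16.1 m.

16.1 m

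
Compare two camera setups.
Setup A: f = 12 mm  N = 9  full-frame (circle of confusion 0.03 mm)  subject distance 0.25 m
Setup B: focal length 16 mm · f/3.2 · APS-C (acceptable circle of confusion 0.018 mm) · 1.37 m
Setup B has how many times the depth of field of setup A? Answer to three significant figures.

Setup A: H = 12²/(9×0.03) + 12 ≈ 545.3 mm; DoF = Df − Dn = 451.47 − 172.86 ≈ 278.61 mm.
Setup B: H = 16²/(3.2×0.018) + 16 ≈ 4460.4 mm; DoF = Df − Dn = 1970.23 − 1050.09 ≈ 920.14 mm.
Ratio = 920.14 / 278.61 ≈ 3.30.

3.30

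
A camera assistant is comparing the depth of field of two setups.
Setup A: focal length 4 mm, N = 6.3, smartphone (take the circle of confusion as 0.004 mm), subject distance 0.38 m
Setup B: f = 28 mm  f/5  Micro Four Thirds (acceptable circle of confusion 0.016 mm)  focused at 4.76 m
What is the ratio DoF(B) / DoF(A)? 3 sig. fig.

8.65

Setup A: H = 4²/(6.3×0.004) + 4 ≈ 638.9 mm; DoF = Df − Dn = 931.83 − 238.66 ≈ 693.17 mm.
Setup B: H = 28²/(5×0.016) + 28 ≈ 9828.0 mm; DoF = Df − Dn = 9204.4 − 3210.0 ≈ 5994.4 mm.
Ratio = 5994.4 / 693.17 ≈ 8.65.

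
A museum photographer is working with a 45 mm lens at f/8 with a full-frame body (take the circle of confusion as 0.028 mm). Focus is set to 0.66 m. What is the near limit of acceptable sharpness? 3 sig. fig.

Hyperfocal distance H = f²/(N·c) + f = 45²/(8 × 0.028) + 45 = 2025/0.224 + 45 ≈ 9085.2 mm ≈ 9.085 m.
Near limit Dn = s·(H − f)/(H + s − 2f) = 660 × (9085.2 − 45) / (9085.2 + 660 − 2 × 45) = 660 × 9040.2 / 9655.2 ≈ 617.96 mm ≈ 0.618 m.

0.618 m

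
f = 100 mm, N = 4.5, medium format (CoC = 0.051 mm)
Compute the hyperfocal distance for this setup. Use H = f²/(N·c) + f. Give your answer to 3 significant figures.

Hyperfocal distance H = f²/(N·c) + f = 100²/(4.5 × 0.051) + 100 = 10000/0.2295 + 100 ≈ 43673.0 mm ≈ 43.7 m.

43.7 m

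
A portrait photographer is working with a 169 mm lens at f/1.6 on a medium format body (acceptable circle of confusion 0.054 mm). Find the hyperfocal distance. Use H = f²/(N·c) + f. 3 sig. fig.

331 m

Hyperfocal distance H = f²/(N·c) + f = 169²/(1.6 × 0.054) + 169 = 28561/0.0864 + 169 ≈ 330736.1 mm ≈ 331 m.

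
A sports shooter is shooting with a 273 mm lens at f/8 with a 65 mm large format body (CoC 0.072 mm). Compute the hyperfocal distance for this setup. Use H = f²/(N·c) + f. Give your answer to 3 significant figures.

130 m

Hyperfocal distance H = f²/(N·c) + f = 273²/(8 × 0.072) + 273 = 74529/0.576 + 273 ≈ 129663.6 mm ≈ 130 m.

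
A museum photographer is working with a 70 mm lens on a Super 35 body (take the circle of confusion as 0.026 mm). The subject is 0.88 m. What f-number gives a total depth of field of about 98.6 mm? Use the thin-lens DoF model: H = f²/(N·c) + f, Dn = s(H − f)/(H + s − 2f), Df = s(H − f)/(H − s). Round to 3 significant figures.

Write h = H − f = f²/(N·c). The thin-lens limits are Dn = s·h/(h + (s−f)) and Df = s·h/(h − (s−f)), so DoF = Df − Dn = 2·s·(s−f)·h / (h² − (s−f)²).
That is a quadratic in h: DoF·h² − 2·s·(s−f)·h − DoF·(s−f)² = 0 ⇒ h = (s−f)·(s + √(s² + DoF²)) / DoF = 810 × (880 + √(880² + 98.6²)) / 98.6 = 810 × (880 + 885.507) / 98.6 ≈ 14504 mm.
Then N = f²/(c·h) = 70² / (0.026 × 14504) = 4900 / 377.10 ≈ 13.

f/13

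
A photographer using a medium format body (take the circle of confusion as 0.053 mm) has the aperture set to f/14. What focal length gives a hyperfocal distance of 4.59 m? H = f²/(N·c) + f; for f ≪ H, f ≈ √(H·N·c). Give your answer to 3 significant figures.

From H = f²/(N·c) + f, with f ≪ H: f ≈ √(H·N·c) = √(4590 × 14 × 0.053) = √3405.8 ≈ 58.36 mm.
Exact: f² + N·c·f − N·c·H = 0 ⇒ f = (−N·c + √((N·c)² + 4·N·c·H))/2 = (−0.742 + √13624)/2 ≈ 57.989 mm ≈ 58.0 mm.

58.0 mm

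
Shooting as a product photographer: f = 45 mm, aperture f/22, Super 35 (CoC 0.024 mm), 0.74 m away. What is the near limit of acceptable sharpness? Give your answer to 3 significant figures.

Hyperfocal distance H = f²/(N·c) + f = 45²/(22 × 0.024) + 45 = 2025/0.528 + 45 ≈ 3880.2 mm ≈ 3.880 m.
Near limit Dn = s·(H − f)/(H + s − 2f) = 740 × (3880.2 − 45) / (3880.2 + 740 − 2 × 45) = 740 × 3835.2 / 4530.2 ≈ 626.47 mm ≈ 0.626 m.

0.626 m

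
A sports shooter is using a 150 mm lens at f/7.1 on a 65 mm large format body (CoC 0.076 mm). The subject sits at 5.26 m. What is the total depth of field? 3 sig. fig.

Hyperfocal distance H = f²/(N·c) + f = 150²/(7.1 × 0.076) + 150 = 22500/0.5396 + 150 ≈ 41847.6 mm ≈ 41.85 m.
Near limit Dn = s·(H − f)/(H + s − 2f) = 5260 × (41847.6 − 150) / (41847.6 + 5260 − 2 × 150) = 5260 × 41697.6 / 46807.6 ≈ 4685.8 mm.
Far limit Df = s·(H − f)/(H − s) = 5260 × (41847.6 − 150) / (41847.6 − 5260) = 5260 × 41697.6 / 36587.6 ≈ 5994.6 mm.
Depth of field = Df − Dn = 5994.6 − 4685.8 ≈ 1308.8 mm ≈ 1.31 m.

1.31 m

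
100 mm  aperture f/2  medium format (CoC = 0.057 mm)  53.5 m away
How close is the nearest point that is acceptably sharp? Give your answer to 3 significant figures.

Hyperfocal distance H = f²/(N·c) + f = 100²/(2 × 0.057) + 100 = 10000/0.114 + 100 ≈ 87819.3 mm ≈ 87.82 m.
Near limit Dn = s·(H − f)/(H + s − 2f) = 53500 × (87819.3 − 100) / (87819.3 + 53500 − 2 × 100) = 53500 × 87719.3 / 141119.3 ≈ 33255 mm ≈ 33.3 m.

33.3 m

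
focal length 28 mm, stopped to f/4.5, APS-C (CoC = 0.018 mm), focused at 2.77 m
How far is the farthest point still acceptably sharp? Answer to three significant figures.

Hyperfocal distance H = f²/(N·c) + f = 28²/(4.5 × 0.018) + 28 = 784/0.081 + 28 ≈ 9707.0 mm ≈ 9.707 m.
Far limit Df = s·(H − f)/(H − s) = 2770 × (9707.0 − 28) / (9707.0 − 2770) = 2770 × 9679.0 / 6937.0 ≈ 3864.9 mm ≈ 3.86 m.

3.86 m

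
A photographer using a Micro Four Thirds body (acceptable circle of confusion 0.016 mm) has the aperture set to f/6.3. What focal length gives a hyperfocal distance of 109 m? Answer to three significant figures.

105 mm

From H = f²/(N·c) + f, with f ≪ H: f ≈ √(H·N·c) = √(109000 × 6.3 × 0.016) = √10987 ≈ 104.8 mm.
The +f correction barely moves this — solving exactly, f² + N·c·f − N·c·H = 0 ⇒ f = (−N·c + √((N·c)² + 4·N·c·H))/2 = (−0.1008 + √43949)/2 ≈ 104.77 mm, so f ≈ 105 mm.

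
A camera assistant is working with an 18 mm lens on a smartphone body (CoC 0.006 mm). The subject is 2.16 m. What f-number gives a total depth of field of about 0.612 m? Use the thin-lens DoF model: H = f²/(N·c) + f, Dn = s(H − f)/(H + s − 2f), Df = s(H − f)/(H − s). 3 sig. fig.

f/3.50

Write h = H − f = f²/(N·c). The thin-lens limits are Dn = s·h/(h + (s−f)) and Df = s·h/(h − (s−f)), so DoF = Df − Dn = 2·s·(s−f)·h / (h² − (s−f)²).
That is a quadratic in h: DoF·h² − 2·s·(s−f)·h − DoF·(s−f)² = 0 ⇒ h = (s−f)·(s + √(s² + DoF²)) / DoF = 2142 × (2160 + √(2160² + 612²)) / 612 = 2142 × (2160 + 2245.03) / 612 ≈ 15418 mm.
Then N = f²/(c·h) = 18² / (0.006 × 15418) = 324 / 92.506 ≈ 3.50.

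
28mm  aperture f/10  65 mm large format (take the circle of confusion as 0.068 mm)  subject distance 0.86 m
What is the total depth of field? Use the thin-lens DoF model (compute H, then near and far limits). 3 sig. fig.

Hyperfocal distance H = f²/(N·c) + f = 28²/(10 × 0.068) + 28 = 784/0.68 + 28 ≈ 1180.9 mm ≈ 1.181 m.
Near limit Dn = s·(H − f)/(H + s − 2f) = 860 × (1180.9 − 28) / (1180.9 + 860 − 2 × 28) = 860 × 1152.9 / 1984.9 ≈ 499.5 mm.
Far limit Df = s·(H − f)/(H − s) = 860 × (1180.9 − 28) / (1180.9 − 860) = 860 × 1152.9 / 320.9 ≈ 3089.4 mm.
Depth of field = Df − Dn = 3089.4 − 499.5 ≈ 2589.9 mm ≈ 2.59 m.

2.59 m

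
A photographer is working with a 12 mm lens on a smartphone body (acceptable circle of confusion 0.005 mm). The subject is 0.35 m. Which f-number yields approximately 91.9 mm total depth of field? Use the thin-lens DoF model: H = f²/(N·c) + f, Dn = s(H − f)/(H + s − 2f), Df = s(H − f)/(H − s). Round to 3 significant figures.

f/11

Write h = H − f = f²/(N·c). The thin-lens limits are Dn = s·h/(h + (s−f)) and Df = s·h/(h − (s−f)), so DoF = Df − Dn = 2·s·(s−f)·h / (h² − (s−f)²).
That is a quadratic in h: DoF·h² − 2·s·(s−f)·h − DoF·(s−f)² = 0 ⇒ h = (s−f)·(s + √(s² + DoF²)) / DoF = 338 × (350 + √(350² + 91.9²)) / 91.9 = 338 × (350 + 361.864) / 91.9 ≈ 2618.2 mm.
Then N = f²/(c·h) = 12² / (0.005 × 2618.2) = 144 / 13.091 ≈ 11.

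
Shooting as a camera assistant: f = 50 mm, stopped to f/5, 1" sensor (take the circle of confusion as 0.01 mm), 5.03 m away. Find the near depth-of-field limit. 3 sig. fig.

4.57 m

Hyperfocal distance H = f²/(N·c) + f = 50²/(5 × 0.01) + 50 = 2500/0.05 + 50 ≈ 50050.0 mm ≈ 50.05 m.
Near limit Dn = s·(H − f)/(H + s − 2f) = 5030 × (50050.0 − 50) / (50050.0 + 5030 − 2 × 50) = 5030 × 50000.0 / 54980.0 ≈ 4574.4 mm ≈ 4.57 m.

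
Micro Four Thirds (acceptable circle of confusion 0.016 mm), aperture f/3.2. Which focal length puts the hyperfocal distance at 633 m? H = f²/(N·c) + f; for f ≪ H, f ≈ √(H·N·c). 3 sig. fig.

180 mm

From H = f²/(N·c) + f, with f ≪ H: f ≈ √(H·N·c) = √(633000 × 3.2 × 0.016) = √32410 ≈ 180.0 mm.
The +f correction barely moves this — solving exactly, f² + N·c·f − N·c·H = 0 ⇒ f = (−N·c + √((N·c)² + 4·N·c·H))/2 = (−0.0512 + √129638)/2 ≈ 180.00 mm, so f ≈ 180 mm.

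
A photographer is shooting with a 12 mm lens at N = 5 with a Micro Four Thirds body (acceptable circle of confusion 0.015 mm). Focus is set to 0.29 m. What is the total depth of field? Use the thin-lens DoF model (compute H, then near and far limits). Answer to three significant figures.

85.8 mm

Hyperfocal distance H = f²/(N·c) + f = 12²/(5 × 0.015) + 12 = 144/0.075 + 12 ≈ 1932.0 mm ≈ 1.932 m.
Near limit Dn = s·(H − f)/(H + s − 2f) = 290 × (1932.0 − 12) / (1932.0 + 290 − 2 × 12) = 290 × 1920.0 / 2198.0 ≈ 253.321 mm.
Far limit Df = s·(H − f)/(H − s) = 290 × (1932.0 − 12) / (1932.0 − 290) = 290 × 1920.0 / 1642.0 ≈ 339.099 mm.
Depth of field = Df − Dn = 339.099 − 253.321 ≈ 85.778 mm.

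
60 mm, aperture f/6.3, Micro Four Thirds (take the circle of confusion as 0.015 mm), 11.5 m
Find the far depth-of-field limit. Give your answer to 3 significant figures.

Hyperfocal distance H = f²/(N·c) + f = 60²/(6.3 × 0.015) + 60 = 3600/0.0945 + 60 ≈ 38155.2 mm ≈ 38.16 m.
Far limit Df = s·(H − f)/(H − s) = 11500 × (38155.2 − 60) / (38155.2 − 11500) = 11500 × 38095.2 / 26655.2 ≈ 16436 mm ≈ 16.4 m.

16.4 m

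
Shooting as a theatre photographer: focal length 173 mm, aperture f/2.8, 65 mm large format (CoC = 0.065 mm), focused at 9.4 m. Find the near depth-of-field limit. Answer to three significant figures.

Hyperfocal distance H = f²/(N·c) + f = 173²/(2.8 × 0.065) + 173 = 29929/0.182 + 173 ≈ 164618.1 mm ≈ 164.6 m.
Near limit Dn = s·(H − f)/(H + s − 2f) = 9400 × (164618.1 − 173) / (164618.1 + 9400 − 2 × 173) = 9400 × 164445.1 / 173672.1 ≈ 8900.6 mm ≈ 8.90 m.

8.90 m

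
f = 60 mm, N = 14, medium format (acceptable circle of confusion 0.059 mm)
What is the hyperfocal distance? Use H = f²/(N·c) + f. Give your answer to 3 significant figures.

Hyperfocal distance H = f²/(N·c) + f = 60²/(14 × 0.059) + 60 = 3600/0.826 + 60 ≈ 4418.4 mm ≈ 4.42 m.

4.42 m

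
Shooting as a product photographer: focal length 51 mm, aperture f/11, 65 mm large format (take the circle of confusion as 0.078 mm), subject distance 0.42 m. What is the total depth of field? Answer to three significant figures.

104 mm

Hyperfocal distance H = f²/(N·c) + f = 51²/(11 × 0.078) + 51 = 2601/0.858 + 51 ≈ 3082.5 mm ≈ 3.082 m.
Near limit Dn = s·(H − f)/(H + s − 2f) = 420 × (3082.5 − 51) / (3082.5 + 420 − 2 × 51) = 420 × 3031.5 / 3400.5 ≈ 374.42 mm.
Far limit Df = s·(H − f)/(H − s) = 420 × (3082.5 − 51) / (3082.5 − 420) = 420 × 3031.5 / 2662.5 ≈ 478.21 mm.
Depth of field = Df − Dn = 478.21 − 374.42 ≈ 103.79 mm.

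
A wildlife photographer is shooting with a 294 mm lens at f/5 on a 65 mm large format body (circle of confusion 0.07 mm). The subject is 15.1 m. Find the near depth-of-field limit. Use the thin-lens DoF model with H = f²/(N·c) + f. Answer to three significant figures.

Hyperfocal distance H = f²/(N·c) + f = 294²/(5 × 0.07) + 294 = 86436/0.35 + 294 ≈ 247254.0 mm ≈ 247.3 m.
Near limit Dn = s·(H − f)/(H + s − 2f) = 15100 × (247254.0 − 294) / (247254.0 + 15100 − 2 × 294) = 15100 × 246960.0 / 261766.0 ≈ 14246 mm ≈ 14.2 m.

14.2 m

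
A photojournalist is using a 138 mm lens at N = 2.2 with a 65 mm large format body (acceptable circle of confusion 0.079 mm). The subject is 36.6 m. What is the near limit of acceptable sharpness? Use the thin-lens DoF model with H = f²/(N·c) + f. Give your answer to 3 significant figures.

Hyperfocal distance H = f²/(N·c) + f = 138²/(2.2 × 0.079) + 138 = 19044/0.1738 + 138 ≈ 109712.2 mm ≈ 109.7 m.
Near limit Dn = s·(H − f)/(H + s − 2f) = 36600 × (109712.2 − 138) / (109712.2 + 36600 − 2 × 138) = 36600 × 109574.2 / 146036.2 ≈ 27462 mm ≈ 27.5 m.

27.5 m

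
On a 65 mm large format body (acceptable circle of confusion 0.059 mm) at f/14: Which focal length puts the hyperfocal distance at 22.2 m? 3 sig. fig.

135 mm

From H = f²/(N·c) + f, with f ≪ H: f ≈ √(H·N·c) = √(22200 × 14 × 0.059) = √18337 ≈ 135.4 mm.
The +f correction barely moves this — solving exactly, f² + N·c·f − N·c·H = 0 ⇒ f = (−N·c + √((N·c)² + 4·N·c·H))/2 = (−0.826 + √73349)/2 ≈ 135.00 mm, so f ≈ 135 mm.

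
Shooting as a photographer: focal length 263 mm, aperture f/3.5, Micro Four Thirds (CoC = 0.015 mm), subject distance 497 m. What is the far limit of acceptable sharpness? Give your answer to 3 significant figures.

798 m

Hyperfocal distance H = f²/(N·c) + f = 263²/(3.5 × 0.015) + 263 = 69169/0.0525 + 263 ≈ 1317767.8 mm ≈ 1318 m.
Far limit Df = s·(H − f)/(H − s) = 497000 × (1317767.8 − 263) / (1317767.8 − 497000) = 497000 × 1317504.8 / 820767.8 ≈ 797789 mm ≈ 798 m.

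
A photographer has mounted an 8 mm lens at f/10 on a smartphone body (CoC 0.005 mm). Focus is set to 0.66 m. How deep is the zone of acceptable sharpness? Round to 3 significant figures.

0.908 m

Hyperfocal distance H = f²/(N·c) + f = 8²/(10 × 0.005) + 8 = 64/0.05 + 8 ≈ 1288.0 mm ≈ 1.288 m.
Near limit Dn = s·(H − f)/(H + s − 2f) = 660 × (1288.0 − 8) / (1288.0 + 660 − 2 × 8) = 660 × 1280.0 / 1932.0 ≈ 437.27 mm.
Far limit Df = s·(H − f)/(H − s) = 660 × (1288.0 − 8) / (1288.0 − 660) = 660 × 1280.0 / 628.0 ≈ 1345.22 mm.
Depth of field = Df − Dn = 1345.22 − 437.27 ≈ 907.95 mm ≈ 0.908 m.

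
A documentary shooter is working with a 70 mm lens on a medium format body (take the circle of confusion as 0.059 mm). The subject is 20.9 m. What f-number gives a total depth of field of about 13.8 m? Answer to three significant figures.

f/1.20

Write h = H − f = f²/(N·c). The thin-lens limits are Dn = s·h/(h + (s−f)) and Df = s·h/(h − (s−f)), so DoF = Df − Dn = 2·s·(s−f)·h / (h² − (s−f)²).
That is a quadratic in h: DoF·h² − 2·s·(s−f)·h − DoF·(s−f)² = 0 ⇒ h = (s−f)·(s + √(s² + DoF²)) / DoF = 20830 × (20900 + √(20900² + 13800²)) / 13800 = 20830 × (20900 + 25045.0) / 13800 ≈ 69350 mm.
Then N = f²/(c·h) = 70² / (0.059 × 69350) = 4900 / 4091.7 ≈ 1.20.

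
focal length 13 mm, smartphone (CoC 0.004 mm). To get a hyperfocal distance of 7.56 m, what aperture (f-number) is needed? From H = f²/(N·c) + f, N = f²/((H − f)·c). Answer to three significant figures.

Rearrange H = f²/(N·c) + f for N: N = f² / ((H − f)·c).
N = 13² / ((7560 − 13) × 0.004) = 169 / 30.19 ≈ 5.60.

f/5.60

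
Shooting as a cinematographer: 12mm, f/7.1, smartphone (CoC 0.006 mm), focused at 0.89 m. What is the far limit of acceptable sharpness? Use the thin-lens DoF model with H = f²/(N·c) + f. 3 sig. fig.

1.20 m

Hyperfocal distance H = f²/(N·c) + f = 12²/(7.1 × 0.006) + 12 = 144/0.0426 + 12 ≈ 3392.3 mm ≈ 3.392 m.
Far limit Df = s·(H − f)/(H − s) = 890 × (3392.3 − 12) / (3392.3 − 890) = 890 × 3380.3 / 2502.3 ≈ 1202.3 mm ≈ 1.20 m.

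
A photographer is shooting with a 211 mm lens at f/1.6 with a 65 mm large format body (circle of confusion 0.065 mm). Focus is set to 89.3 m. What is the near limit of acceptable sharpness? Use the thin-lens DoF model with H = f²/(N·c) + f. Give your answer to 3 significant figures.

73.9 m

Hyperfocal distance H = f²/(N·c) + f = 211²/(1.6 × 0.065) + 211 = 44521/0.104 + 211 ≈ 428297.5 mm ≈ 428.3 m.
Near limit Dn = s·(H − f)/(H + s − 2f) = 89300 × (428297.5 − 211) / (428297.5 + 89300 − 2 × 211) = 89300 × 428086.5 / 517175.5 ≈ 73917 mm ≈ 73.9 m.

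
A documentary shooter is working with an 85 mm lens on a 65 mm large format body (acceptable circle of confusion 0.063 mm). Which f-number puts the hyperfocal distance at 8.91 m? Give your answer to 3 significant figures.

f/13

Rearrange H = f²/(N·c) + f for N: N = f² / ((H − f)·c).
N = 85² / ((8910 − 85) × 0.063) = 7225 / 556.0 ≈ 13.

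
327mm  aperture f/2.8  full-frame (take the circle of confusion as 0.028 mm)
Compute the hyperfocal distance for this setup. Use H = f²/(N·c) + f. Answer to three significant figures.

1360 m

Hyperfocal distance H = f²/(N·c) + f = 327²/(2.8 × 0.028) + 327 = 106929/0.0784 + 327 ≈ 1364217.3 mm ≈ 1360 m.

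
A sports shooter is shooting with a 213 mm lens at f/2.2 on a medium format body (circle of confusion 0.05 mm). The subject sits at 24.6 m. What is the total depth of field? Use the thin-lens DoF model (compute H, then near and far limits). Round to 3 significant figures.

Hyperfocal distance H = f²/(N·c) + f = 213²/(2.2 × 0.05) + 213 = 45369/0.11 + 213 ≈ 412658.5 mm ≈ 412.7 m.
Near limit Dn = s·(H − f)/(H + s − 2f) = 24600 × (412658.5 − 213) / (412658.5 + 24600 − 2 × 213) = 24600 × 412445.5 / 436832.5 ≈ 23226.7 mm.
Far limit Df = s·(H − f)/(H − s) = 24600 × (412658.5 − 213) / (412658.5 − 24600) = 24600 × 412445.5 / 388058.5 ≈ 26146.0 mm.
Depth of field = Df − Dn = 26146.0 − 23226.7 ≈ 2919.3 mm ≈ 2.92 m.

2.92 m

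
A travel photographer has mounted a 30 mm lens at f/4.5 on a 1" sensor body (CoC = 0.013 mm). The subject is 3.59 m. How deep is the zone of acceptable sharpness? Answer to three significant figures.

Hyperfocal distance H = f²/(N·c) + f = 30²/(4.5 × 0.013) + 30 = 900/0.0585 + 30 ≈ 15414.6 mm ≈ 15.41 m.
Near limit Dn = s·(H − f)/(H + s − 2f) = 3590 × (15414.6 − 30) / (15414.6 + 3590 − 2 × 30) = 3590 × 15384.6 / 18944.6 ≈ 2915.4 mm.
Far limit Df = s·(H − f)/(H − s) = 3590 × (15414.6 − 30) / (15414.6 − 3590) = 3590 × 15384.6 / 11824.6 ≈ 4670.8 mm.
Depth of field = Df − Dn = 4670.8 − 2915.4 ≈ 1755.4 mm ≈ 1.76 m.

1.76 m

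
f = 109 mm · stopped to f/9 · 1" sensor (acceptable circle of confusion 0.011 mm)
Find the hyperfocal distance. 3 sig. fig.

Hyperfocal distance H = f²/(N·c) + f = 109²/(9 × 0.011) + 109 = 11881/0.099 + 109 ≈ 120119.1 mm ≈ 120 m.

120 m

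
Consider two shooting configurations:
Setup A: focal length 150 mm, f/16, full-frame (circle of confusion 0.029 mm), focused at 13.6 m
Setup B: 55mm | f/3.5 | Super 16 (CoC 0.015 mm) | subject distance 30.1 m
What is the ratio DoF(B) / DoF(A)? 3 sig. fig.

Setup A: H = 150²/(16×0.029) + 150 ≈ 48641.4 mm; DoF = Df − Dn = 18820.1 − 10646.9 ≈ 8173.2 mm.
Setup B: H = 55²/(3.5×0.015) + 55 ≈ 57674.0 mm; DoF = Df − Dn = 62897 − 19784 ≈ 43113 mm.
Ratio = 43113 / 8173.2 ≈ 5.27.

5.27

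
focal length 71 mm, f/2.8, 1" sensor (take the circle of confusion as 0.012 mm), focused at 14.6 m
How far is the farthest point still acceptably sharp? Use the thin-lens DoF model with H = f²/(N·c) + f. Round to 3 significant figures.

Hyperfocal distance H = f²/(N·c) + f = 71²/(2.8 × 0.012) + 71 = 5041/0.0336 + 71 ≈ 150100.8 mm ≈ 150.1 m.
Far limit Df = s·(H − f)/(H − s) = 14600 × (150100.8 − 71) / (150100.8 − 14600) = 14600 × 150029.8 / 135500.8 ≈ 16165 mm ≈ 16.2 m.

16.2 m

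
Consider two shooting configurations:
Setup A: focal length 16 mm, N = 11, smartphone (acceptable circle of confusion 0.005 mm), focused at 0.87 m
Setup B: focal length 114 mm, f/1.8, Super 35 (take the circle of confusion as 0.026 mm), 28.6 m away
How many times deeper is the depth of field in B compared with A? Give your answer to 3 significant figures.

Setup A: H = 16²/(11×0.005) + 16 ≈ 4670.5 mm; DoF = Df − Dn = 1065.49 − 735.12 ≈ 330.37 mm.
Setup B: H = 114²/(1.8×0.026) + 114 ≈ 277806.3 mm; DoF = Df − Dn = 31869.2 − 25939.1 ≈ 5930.1 mm.
Ratio = 5930.1 / 330.37 ≈ 17.9.

17.9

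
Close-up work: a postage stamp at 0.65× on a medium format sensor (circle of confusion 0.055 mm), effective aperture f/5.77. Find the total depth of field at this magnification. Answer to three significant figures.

At magnification m, DoF ≈ 2·N_eff·c/m² = 2 × 5.77 × 0.055 / 0.65² = 0.6347 / 0.4225 ≈ 1.5 mm.

1.50 mm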